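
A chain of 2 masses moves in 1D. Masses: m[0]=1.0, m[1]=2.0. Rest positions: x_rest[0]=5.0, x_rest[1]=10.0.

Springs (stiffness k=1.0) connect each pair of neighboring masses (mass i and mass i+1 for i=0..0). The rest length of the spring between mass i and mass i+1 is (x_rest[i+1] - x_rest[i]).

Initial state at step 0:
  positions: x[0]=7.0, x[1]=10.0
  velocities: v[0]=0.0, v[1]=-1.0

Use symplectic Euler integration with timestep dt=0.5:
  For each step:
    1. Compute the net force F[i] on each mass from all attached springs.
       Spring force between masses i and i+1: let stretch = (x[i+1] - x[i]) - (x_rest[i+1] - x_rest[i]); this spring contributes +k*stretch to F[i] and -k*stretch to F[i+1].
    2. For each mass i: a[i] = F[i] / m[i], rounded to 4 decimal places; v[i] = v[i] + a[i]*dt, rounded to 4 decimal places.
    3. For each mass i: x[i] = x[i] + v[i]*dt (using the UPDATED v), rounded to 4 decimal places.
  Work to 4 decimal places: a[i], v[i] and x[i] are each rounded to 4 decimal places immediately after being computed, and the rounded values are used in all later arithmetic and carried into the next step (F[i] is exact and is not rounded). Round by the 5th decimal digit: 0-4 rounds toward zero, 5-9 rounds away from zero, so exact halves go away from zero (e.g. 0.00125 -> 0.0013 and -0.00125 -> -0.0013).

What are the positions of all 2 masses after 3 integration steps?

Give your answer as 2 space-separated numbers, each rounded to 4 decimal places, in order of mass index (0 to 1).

Answer: 4.4141 9.7931

Derivation:
Step 0: x=[7.0000 10.0000] v=[0.0000 -1.0000]
Step 1: x=[6.5000 9.7500] v=[-1.0000 -0.5000]
Step 2: x=[5.5625 9.7188] v=[-1.8750 -0.0625]
Step 3: x=[4.4141 9.7931] v=[-2.2969 0.1485]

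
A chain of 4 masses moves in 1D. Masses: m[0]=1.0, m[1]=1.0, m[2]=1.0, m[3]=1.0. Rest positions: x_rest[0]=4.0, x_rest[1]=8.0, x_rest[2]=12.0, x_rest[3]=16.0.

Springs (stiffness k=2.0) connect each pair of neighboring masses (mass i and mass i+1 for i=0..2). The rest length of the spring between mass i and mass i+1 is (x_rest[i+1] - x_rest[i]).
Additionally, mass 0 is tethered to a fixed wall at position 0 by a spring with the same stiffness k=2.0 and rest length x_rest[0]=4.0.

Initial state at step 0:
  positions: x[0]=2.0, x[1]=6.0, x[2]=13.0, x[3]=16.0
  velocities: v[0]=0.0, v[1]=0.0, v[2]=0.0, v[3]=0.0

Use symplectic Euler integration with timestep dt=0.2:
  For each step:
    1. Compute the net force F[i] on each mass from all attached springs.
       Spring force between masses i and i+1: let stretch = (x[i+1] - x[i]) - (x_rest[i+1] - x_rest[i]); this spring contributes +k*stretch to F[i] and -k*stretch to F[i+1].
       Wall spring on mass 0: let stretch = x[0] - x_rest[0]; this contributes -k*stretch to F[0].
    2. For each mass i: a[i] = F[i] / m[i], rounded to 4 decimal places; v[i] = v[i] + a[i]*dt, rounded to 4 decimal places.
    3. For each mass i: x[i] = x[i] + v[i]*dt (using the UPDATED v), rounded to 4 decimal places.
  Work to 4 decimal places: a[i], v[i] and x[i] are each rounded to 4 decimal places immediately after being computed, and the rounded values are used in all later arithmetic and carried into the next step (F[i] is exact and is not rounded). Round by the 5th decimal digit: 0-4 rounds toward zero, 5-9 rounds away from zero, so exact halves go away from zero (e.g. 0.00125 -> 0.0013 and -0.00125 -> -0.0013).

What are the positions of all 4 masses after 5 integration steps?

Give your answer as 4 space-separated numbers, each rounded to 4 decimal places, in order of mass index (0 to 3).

Step 0: x=[2.0000 6.0000 13.0000 16.0000] v=[0.0000 0.0000 0.0000 0.0000]
Step 1: x=[2.1600 6.2400 12.6800 16.0800] v=[0.8000 1.2000 -1.6000 0.4000]
Step 2: x=[2.4736 6.6688 12.1168 16.2080] v=[1.5680 2.1440 -2.8160 0.6400]
Step 3: x=[2.9249 7.1978 11.4451 16.3287] v=[2.2566 2.6451 -3.3587 0.6035]
Step 4: x=[3.4841 7.7248 10.8243 16.3787] v=[2.7958 2.6349 -3.1042 0.2501]
Step 5: x=[4.1038 8.1605 10.3999 16.3044] v=[3.0984 2.1784 -2.1222 -0.3717]

Answer: 4.1038 8.1605 10.3999 16.3044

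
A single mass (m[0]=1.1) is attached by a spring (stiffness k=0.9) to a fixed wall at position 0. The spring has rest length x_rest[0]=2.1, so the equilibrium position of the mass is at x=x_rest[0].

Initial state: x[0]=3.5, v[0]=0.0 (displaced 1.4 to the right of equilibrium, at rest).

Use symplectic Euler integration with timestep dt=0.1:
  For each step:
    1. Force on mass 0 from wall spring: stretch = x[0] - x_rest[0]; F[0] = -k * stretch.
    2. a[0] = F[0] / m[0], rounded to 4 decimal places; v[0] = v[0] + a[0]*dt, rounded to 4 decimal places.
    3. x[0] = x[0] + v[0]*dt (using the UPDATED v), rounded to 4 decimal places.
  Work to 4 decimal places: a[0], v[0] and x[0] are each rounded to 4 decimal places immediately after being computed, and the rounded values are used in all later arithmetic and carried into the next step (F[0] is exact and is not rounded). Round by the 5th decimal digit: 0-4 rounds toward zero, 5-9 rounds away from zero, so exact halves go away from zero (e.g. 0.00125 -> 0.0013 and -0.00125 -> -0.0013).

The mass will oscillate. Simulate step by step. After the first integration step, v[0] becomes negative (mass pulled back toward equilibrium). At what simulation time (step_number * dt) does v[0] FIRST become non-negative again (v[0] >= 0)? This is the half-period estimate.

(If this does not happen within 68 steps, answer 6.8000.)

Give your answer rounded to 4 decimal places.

Step 0: x=[3.5000] v=[0.0000]
Step 1: x=[3.4885] v=[-0.1146]
Step 2: x=[3.4657] v=[-0.2282]
Step 3: x=[3.4317] v=[-0.3399]
Step 4: x=[3.3868] v=[-0.4489]
Step 5: x=[3.3314] v=[-0.5542]
Step 6: x=[3.2659] v=[-0.6550]
Step 7: x=[3.1909] v=[-0.7504]
Step 8: x=[3.1069] v=[-0.8397]
Step 9: x=[3.0147] v=[-0.9221]
Step 10: x=[2.9150] v=[-0.9969]
Step 11: x=[2.8086] v=[-1.0636]
Step 12: x=[2.6964] v=[-1.1216]
Step 13: x=[2.5794] v=[-1.1704]
Step 14: x=[2.4584] v=[-1.2096]
Step 15: x=[2.3345] v=[-1.2389]
Step 16: x=[2.2087] v=[-1.2581]
Step 17: x=[2.0820] v=[-1.2670]
Step 18: x=[1.9555] v=[-1.2655]
Step 19: x=[1.8301] v=[-1.2537]
Step 20: x=[1.7069] v=[-1.2316]
Step 21: x=[1.5870] v=[-1.1994]
Step 22: x=[1.4713] v=[-1.1574]
Step 23: x=[1.3607] v=[-1.1060]
Step 24: x=[1.2562] v=[-1.0455]
Step 25: x=[1.1586] v=[-0.9765]
Step 26: x=[1.0687] v=[-0.8995]
Step 27: x=[0.9872] v=[-0.8151]
Step 28: x=[0.9148] v=[-0.7241]
Step 29: x=[0.8521] v=[-0.6271]
Step 30: x=[0.7996] v=[-0.5250]
Step 31: x=[0.7577] v=[-0.4186]
Step 32: x=[0.7268] v=[-0.3088]
Step 33: x=[0.7072] v=[-0.1965]
Step 34: x=[0.6990] v=[-0.0825]
Step 35: x=[0.7022] v=[0.0321]
First v>=0 after going negative at step 35, time=3.5000

Answer: 3.5000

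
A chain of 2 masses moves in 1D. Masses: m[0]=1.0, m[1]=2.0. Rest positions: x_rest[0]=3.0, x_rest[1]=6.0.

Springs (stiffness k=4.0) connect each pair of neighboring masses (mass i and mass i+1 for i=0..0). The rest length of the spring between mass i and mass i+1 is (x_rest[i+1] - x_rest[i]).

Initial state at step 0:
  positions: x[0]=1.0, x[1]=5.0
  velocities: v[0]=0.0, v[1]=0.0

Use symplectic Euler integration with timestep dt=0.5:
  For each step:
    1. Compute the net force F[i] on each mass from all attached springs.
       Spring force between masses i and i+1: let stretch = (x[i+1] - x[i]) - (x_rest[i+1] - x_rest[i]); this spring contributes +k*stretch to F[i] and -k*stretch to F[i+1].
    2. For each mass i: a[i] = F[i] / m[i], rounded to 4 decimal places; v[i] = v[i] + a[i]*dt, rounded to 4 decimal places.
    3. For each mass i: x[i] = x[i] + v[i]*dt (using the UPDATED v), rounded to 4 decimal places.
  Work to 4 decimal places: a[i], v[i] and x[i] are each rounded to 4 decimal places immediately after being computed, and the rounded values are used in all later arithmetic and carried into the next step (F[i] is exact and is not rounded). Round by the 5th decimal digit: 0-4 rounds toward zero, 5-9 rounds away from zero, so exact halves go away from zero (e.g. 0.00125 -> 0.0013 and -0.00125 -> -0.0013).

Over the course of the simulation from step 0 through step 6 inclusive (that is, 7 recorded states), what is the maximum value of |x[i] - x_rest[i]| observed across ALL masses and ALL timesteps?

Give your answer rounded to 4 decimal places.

Step 0: x=[1.0000 5.0000] v=[0.0000 0.0000]
Step 1: x=[2.0000 4.5000] v=[2.0000 -1.0000]
Step 2: x=[2.5000 4.2500] v=[1.0000 -0.5000]
Step 3: x=[1.7500 4.6250] v=[-1.5000 0.7500]
Step 4: x=[0.8750 5.0625] v=[-1.7500 0.8750]
Step 5: x=[1.1875 4.9063] v=[0.6250 -0.3125]
Step 6: x=[2.2188 4.3907] v=[2.0626 -1.0313]
Max displacement = 2.1250

Answer: 2.1250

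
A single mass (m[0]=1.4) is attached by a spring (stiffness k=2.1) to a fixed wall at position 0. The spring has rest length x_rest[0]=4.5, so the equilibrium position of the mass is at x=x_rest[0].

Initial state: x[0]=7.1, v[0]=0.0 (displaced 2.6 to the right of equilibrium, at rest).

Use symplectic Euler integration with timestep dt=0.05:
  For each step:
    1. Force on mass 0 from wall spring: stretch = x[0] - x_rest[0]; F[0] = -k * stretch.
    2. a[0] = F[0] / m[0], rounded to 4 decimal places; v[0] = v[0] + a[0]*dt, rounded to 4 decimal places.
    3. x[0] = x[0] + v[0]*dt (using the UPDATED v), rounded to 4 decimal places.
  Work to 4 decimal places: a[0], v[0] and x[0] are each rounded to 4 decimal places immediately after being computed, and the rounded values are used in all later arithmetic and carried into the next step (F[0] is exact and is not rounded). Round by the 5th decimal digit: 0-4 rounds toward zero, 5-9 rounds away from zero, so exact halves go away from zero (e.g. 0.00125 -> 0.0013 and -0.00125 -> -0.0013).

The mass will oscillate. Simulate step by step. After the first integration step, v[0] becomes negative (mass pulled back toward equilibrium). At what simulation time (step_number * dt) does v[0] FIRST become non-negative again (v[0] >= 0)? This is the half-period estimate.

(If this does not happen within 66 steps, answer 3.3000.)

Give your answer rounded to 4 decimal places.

Step 0: x=[7.1000] v=[0.0000]
Step 1: x=[7.0903] v=[-0.1950]
Step 2: x=[7.0708] v=[-0.3893]
Step 3: x=[7.0417] v=[-0.5821]
Step 4: x=[7.0031] v=[-0.7727]
Step 5: x=[6.9551] v=[-0.9604]
Step 6: x=[6.8979] v=[-1.1445]
Step 7: x=[6.8317] v=[-1.3243]
Step 8: x=[6.7567] v=[-1.4992]
Step 9: x=[6.6733] v=[-1.6685]
Step 10: x=[6.5817] v=[-1.8315]
Step 11: x=[6.4823] v=[-1.9876]
Step 12: x=[6.3755] v=[-2.1363]
Step 13: x=[6.2617] v=[-2.2770]
Step 14: x=[6.1412] v=[-2.4091]
Step 15: x=[6.0146] v=[-2.5322]
Step 16: x=[5.8823] v=[-2.6458]
Step 17: x=[5.7448] v=[-2.7495]
Step 18: x=[5.6027] v=[-2.8429]
Step 19: x=[5.4564] v=[-2.9256]
Step 20: x=[5.3065] v=[-2.9973]
Step 21: x=[5.1536] v=[-3.0578]
Step 22: x=[4.9983] v=[-3.1068]
Step 23: x=[4.8411] v=[-3.1442]
Step 24: x=[4.6826] v=[-3.1698]
Step 25: x=[4.5234] v=[-3.1835]
Step 26: x=[4.3641] v=[-3.1853]
Step 27: x=[4.2053] v=[-3.1751]
Step 28: x=[4.0477] v=[-3.1530]
Step 29: x=[3.8917] v=[-3.1191]
Step 30: x=[3.7380] v=[-3.0735]
Step 31: x=[3.5872] v=[-3.0164]
Step 32: x=[3.4398] v=[-2.9479]
Step 33: x=[3.2964] v=[-2.8684]
Step 34: x=[3.1575] v=[-2.7781]
Step 35: x=[3.0236] v=[-2.6774]
Step 36: x=[2.8953] v=[-2.5667]
Step 37: x=[2.7730] v=[-2.4463]
Step 38: x=[2.6572] v=[-2.3168]
Step 39: x=[2.5483] v=[-2.1786]
Step 40: x=[2.4467] v=[-2.0322]
Step 41: x=[2.3528] v=[-1.8782]
Step 42: x=[2.2669] v=[-1.7172]
Step 43: x=[2.1894] v=[-1.5497]
Step 44: x=[2.1206] v=[-1.3764]
Step 45: x=[2.0607] v=[-1.1979]
Step 46: x=[2.0100] v=[-1.0150]
Step 47: x=[1.9686] v=[-0.8283]
Step 48: x=[1.9367] v=[-0.6384]
Step 49: x=[1.9144] v=[-0.4462]
Step 50: x=[1.9018] v=[-0.2523]
Step 51: x=[1.8989] v=[-0.0574]
Step 52: x=[1.9058] v=[0.1377]
First v>=0 after going negative at step 52, time=2.6000

Answer: 2.6000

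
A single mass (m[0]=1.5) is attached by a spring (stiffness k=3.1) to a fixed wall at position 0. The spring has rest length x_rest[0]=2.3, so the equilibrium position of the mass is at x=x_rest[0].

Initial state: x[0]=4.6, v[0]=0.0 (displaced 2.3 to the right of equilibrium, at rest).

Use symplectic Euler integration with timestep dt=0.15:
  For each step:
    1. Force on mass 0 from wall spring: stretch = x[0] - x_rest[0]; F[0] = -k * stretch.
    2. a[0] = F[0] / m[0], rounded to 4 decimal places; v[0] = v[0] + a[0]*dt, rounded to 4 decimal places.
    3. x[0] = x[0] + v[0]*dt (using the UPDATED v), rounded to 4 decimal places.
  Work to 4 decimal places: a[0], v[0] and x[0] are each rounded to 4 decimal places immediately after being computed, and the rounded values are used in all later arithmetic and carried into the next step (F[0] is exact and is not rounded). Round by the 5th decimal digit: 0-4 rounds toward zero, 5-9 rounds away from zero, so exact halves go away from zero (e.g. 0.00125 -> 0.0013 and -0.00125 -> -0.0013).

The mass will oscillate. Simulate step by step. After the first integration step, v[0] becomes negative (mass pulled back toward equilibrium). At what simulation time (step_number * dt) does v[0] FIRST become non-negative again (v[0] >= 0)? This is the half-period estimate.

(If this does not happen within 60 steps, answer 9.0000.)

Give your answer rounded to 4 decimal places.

Answer: 2.2500

Derivation:
Step 0: x=[4.6000] v=[0.0000]
Step 1: x=[4.4931] v=[-0.7130]
Step 2: x=[4.2842] v=[-1.3929]
Step 3: x=[3.9830] v=[-2.0080]
Step 4: x=[3.6035] v=[-2.5297]
Step 5: x=[3.1634] v=[-2.9338]
Step 6: x=[2.6832] v=[-3.2015]
Step 7: x=[2.1852] v=[-3.3203]
Step 8: x=[1.6925] v=[-3.2847]
Step 9: x=[1.2280] v=[-3.0964]
Step 10: x=[0.8134] v=[-2.7641]
Step 11: x=[0.4679] v=[-2.3033]
Step 12: x=[0.2076] v=[-1.7354]
Step 13: x=[0.0446] v=[-1.0868]
Step 14: x=[-0.0135] v=[-0.3876]
Step 15: x=[0.0359] v=[0.3296]
First v>=0 after going negative at step 15, time=2.2500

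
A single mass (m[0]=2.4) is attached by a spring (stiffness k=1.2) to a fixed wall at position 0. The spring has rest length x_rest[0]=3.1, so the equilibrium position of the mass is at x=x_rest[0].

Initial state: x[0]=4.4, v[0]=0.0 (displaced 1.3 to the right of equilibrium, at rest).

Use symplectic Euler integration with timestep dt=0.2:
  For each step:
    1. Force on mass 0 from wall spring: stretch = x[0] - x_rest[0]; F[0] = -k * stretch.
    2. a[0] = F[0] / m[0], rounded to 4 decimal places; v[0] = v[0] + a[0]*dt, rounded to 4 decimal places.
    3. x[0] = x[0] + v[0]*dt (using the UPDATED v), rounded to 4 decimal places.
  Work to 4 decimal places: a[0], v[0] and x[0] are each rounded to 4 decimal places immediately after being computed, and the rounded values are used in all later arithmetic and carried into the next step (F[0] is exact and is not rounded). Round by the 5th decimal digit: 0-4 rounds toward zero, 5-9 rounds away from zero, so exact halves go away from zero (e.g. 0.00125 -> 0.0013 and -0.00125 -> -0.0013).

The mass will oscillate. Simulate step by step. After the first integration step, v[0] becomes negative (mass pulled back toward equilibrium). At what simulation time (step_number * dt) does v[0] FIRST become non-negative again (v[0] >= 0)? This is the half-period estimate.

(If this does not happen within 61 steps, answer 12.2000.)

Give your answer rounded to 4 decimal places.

Step 0: x=[4.4000] v=[0.0000]
Step 1: x=[4.3740] v=[-0.1300]
Step 2: x=[4.3225] v=[-0.2574]
Step 3: x=[4.2466] v=[-0.3797]
Step 4: x=[4.1477] v=[-0.4944]
Step 5: x=[4.0279] v=[-0.5992]
Step 6: x=[3.8895] v=[-0.6920]
Step 7: x=[3.7353] v=[-0.7710]
Step 8: x=[3.5684] v=[-0.8345]
Step 9: x=[3.3921] v=[-0.8813]
Step 10: x=[3.2100] v=[-0.9105]
Step 11: x=[3.0257] v=[-0.9215]
Step 12: x=[2.8429] v=[-0.9141]
Step 13: x=[2.6652] v=[-0.8884]
Step 14: x=[2.4962] v=[-0.8449]
Step 15: x=[2.3393] v=[-0.7845]
Step 16: x=[2.1976] v=[-0.7084]
Step 17: x=[2.0740] v=[-0.6182]
Step 18: x=[1.9709] v=[-0.5156]
Step 19: x=[1.8904] v=[-0.4027]
Step 20: x=[1.8341] v=[-0.2817]
Step 21: x=[1.8031] v=[-0.1551]
Step 22: x=[1.7980] v=[-0.0254]
Step 23: x=[1.8190] v=[0.1048]
First v>=0 after going negative at step 23, time=4.6000

Answer: 4.6000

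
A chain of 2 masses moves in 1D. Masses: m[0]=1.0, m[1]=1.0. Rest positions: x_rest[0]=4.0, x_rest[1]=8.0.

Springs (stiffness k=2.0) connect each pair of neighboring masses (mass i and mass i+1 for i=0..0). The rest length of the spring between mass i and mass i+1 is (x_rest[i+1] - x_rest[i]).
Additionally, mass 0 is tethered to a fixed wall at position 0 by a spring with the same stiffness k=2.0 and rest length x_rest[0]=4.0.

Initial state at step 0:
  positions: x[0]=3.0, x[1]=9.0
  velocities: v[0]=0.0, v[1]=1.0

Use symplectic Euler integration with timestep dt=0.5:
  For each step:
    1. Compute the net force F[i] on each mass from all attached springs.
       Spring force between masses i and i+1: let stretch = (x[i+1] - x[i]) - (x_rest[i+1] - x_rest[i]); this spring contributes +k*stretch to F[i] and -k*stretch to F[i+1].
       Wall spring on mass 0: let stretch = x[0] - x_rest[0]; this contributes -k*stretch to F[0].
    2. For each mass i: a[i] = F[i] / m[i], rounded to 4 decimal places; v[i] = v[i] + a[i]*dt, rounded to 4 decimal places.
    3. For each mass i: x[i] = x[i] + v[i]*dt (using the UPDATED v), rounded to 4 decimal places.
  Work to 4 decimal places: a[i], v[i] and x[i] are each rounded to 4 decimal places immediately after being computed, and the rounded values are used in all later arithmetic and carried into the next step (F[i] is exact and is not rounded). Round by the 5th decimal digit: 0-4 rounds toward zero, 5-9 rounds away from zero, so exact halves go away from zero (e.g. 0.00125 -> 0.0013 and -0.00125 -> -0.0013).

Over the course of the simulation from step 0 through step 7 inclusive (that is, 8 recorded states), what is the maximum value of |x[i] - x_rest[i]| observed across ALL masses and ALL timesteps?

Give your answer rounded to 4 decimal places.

Answer: 1.7500

Derivation:
Step 0: x=[3.0000 9.0000] v=[0.0000 1.0000]
Step 1: x=[4.5000 8.5000] v=[3.0000 -1.0000]
Step 2: x=[5.7500 8.0000] v=[2.5000 -1.0000]
Step 3: x=[5.2500 8.3750] v=[-1.0000 0.7500]
Step 4: x=[3.6875 9.1875] v=[-3.1250 1.6250]
Step 5: x=[3.0313 9.2500] v=[-1.3125 0.1250]
Step 6: x=[3.9688 8.2032] v=[1.8749 -2.0937]
Step 7: x=[5.0391 7.0392] v=[2.1405 -2.3281]
Max displacement = 1.7500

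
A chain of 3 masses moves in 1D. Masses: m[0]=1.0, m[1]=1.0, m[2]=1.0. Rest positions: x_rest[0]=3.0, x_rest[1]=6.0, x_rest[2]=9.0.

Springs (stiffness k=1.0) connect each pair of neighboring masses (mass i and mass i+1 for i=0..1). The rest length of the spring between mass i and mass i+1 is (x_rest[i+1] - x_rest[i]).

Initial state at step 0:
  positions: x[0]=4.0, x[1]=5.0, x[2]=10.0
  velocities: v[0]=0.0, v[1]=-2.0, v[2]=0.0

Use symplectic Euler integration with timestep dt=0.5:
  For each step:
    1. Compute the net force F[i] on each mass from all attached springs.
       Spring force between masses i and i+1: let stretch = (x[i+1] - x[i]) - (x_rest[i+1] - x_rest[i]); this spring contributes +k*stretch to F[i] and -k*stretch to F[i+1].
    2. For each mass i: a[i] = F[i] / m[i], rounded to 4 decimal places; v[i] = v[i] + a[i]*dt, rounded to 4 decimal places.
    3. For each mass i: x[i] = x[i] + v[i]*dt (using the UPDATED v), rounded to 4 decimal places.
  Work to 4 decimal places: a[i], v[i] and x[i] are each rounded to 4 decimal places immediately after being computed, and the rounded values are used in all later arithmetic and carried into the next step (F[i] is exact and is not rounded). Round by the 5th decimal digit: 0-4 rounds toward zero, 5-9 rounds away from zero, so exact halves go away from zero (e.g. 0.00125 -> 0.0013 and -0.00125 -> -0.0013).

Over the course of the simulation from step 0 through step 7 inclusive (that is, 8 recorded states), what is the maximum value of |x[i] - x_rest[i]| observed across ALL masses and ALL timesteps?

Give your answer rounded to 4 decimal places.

Step 0: x=[4.0000 5.0000 10.0000] v=[0.0000 -2.0000 0.0000]
Step 1: x=[3.5000 5.0000 9.5000] v=[-1.0000 0.0000 -1.0000]
Step 2: x=[2.6250 5.7500 8.6250] v=[-1.7500 1.5000 -1.7500]
Step 3: x=[1.7813 6.4375 7.7813] v=[-1.6875 1.3750 -1.6875]
Step 4: x=[1.3516 6.2969 7.3516] v=[-0.8594 -0.2812 -0.8594]
Step 5: x=[1.4083 5.1837 7.4083] v=[0.1133 -2.2265 0.1133]
Step 6: x=[1.6588 3.6828 7.6588] v=[0.5010 -3.0019 0.5010]
Step 7: x=[1.6653 2.6699 7.6653] v=[0.0130 -2.0259 0.0130]
Max displacement = 3.3301

Answer: 3.3301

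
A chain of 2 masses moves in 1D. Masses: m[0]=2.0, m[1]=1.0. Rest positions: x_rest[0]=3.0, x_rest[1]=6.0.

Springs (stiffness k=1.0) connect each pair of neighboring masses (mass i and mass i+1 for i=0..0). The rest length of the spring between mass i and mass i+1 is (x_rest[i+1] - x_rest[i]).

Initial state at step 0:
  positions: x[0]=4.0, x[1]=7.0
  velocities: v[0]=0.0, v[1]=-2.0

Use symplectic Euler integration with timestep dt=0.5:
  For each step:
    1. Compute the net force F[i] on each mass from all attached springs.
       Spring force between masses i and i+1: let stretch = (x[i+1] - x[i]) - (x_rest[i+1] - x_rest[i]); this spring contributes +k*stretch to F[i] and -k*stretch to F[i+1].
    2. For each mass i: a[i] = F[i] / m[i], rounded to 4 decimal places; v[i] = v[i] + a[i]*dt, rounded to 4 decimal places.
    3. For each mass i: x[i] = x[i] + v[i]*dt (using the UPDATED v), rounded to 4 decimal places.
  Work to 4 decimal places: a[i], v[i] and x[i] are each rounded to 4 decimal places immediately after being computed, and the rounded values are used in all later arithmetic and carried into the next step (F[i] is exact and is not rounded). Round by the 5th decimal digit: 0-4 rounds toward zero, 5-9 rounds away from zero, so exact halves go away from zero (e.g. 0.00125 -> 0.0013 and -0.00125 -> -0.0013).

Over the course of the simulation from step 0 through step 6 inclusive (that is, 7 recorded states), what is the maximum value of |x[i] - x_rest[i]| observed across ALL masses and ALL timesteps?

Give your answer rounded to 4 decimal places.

Answer: 1.3195

Derivation:
Step 0: x=[4.0000 7.0000] v=[0.0000 -2.0000]
Step 1: x=[4.0000 6.0000] v=[0.0000 -2.0000]
Step 2: x=[3.8750 5.2500] v=[-0.2500 -1.5000]
Step 3: x=[3.5469 4.9063] v=[-0.6563 -0.6875]
Step 4: x=[3.0137 4.9727] v=[-1.0665 0.1328]
Step 5: x=[2.3503 5.2994] v=[-1.3268 0.6533]
Step 6: x=[1.6805 5.6388] v=[-1.3396 0.6788]
Max displacement = 1.3195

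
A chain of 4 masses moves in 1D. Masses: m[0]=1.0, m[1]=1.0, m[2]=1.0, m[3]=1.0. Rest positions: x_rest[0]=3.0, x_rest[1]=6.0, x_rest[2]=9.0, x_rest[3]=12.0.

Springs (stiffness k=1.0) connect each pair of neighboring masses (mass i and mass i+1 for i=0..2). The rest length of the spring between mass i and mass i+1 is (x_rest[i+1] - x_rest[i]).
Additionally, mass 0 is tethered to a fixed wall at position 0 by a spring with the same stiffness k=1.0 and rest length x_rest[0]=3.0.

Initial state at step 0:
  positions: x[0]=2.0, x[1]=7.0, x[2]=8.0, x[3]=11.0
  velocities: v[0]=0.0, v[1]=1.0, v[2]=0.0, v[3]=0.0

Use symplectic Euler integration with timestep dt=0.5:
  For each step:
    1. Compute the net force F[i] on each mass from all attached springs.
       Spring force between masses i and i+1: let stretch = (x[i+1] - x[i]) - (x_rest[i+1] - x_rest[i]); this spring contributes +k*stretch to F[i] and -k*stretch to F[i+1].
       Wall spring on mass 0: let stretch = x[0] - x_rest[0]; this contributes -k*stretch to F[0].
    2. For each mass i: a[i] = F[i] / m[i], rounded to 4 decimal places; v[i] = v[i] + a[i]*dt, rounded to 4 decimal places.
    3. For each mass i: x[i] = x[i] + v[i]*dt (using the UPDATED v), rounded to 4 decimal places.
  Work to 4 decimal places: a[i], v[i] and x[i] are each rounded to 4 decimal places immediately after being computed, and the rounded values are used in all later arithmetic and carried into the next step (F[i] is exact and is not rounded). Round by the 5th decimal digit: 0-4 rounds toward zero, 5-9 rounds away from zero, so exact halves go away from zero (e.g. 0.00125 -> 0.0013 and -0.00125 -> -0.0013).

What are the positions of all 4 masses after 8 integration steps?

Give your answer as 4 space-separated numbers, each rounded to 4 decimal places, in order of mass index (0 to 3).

Answer: 2.5044 6.0243 10.2614 12.7567

Derivation:
Step 0: x=[2.0000 7.0000 8.0000 11.0000] v=[0.0000 1.0000 0.0000 0.0000]
Step 1: x=[2.7500 6.5000 8.5000 11.0000] v=[1.5000 -1.0000 1.0000 0.0000]
Step 2: x=[3.7500 5.5625 9.1250 11.1250] v=[2.0000 -1.8750 1.2500 0.2500]
Step 3: x=[4.2657 5.0625 9.3594 11.5000] v=[1.0313 -1.0000 0.4688 0.7500]
Step 4: x=[3.9141 5.4376 9.0547 12.0899] v=[-0.7032 0.7501 -0.6094 1.1797]
Step 5: x=[2.9649 6.3361 8.6045 12.6710] v=[-1.8985 1.7969 -0.9004 1.1621]
Step 6: x=[2.1172 6.9589 8.6038 12.9855] v=[-1.6954 1.2455 -0.0014 0.6289]
Step 7: x=[1.9506 6.7825 9.2873 12.9545] v=[-0.3332 -0.3529 1.3670 -0.0620]
Step 8: x=[2.5044 6.0243 10.2614 12.7567] v=[1.1075 -1.5165 1.9482 -0.3956]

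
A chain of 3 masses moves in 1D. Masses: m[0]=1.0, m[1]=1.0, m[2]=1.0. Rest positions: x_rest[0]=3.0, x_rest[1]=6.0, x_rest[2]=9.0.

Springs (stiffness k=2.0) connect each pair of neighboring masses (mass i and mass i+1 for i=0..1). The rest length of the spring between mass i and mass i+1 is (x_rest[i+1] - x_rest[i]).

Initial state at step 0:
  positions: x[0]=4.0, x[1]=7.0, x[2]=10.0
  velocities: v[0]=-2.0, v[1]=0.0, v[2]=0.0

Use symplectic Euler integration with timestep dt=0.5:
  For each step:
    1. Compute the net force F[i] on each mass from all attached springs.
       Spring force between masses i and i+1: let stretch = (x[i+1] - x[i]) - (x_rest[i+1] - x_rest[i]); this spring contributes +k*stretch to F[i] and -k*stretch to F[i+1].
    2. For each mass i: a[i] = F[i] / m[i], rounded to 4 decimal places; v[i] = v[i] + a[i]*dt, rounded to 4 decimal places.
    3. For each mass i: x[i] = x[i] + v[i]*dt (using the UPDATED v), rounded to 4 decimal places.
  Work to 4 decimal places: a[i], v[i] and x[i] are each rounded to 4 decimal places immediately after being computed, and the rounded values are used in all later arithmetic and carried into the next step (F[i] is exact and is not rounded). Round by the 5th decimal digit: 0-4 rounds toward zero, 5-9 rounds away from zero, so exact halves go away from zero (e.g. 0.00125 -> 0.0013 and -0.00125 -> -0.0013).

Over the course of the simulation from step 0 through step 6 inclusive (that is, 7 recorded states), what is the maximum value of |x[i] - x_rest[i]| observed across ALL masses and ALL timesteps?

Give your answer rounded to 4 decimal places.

Step 0: x=[4.0000 7.0000 10.0000] v=[-2.0000 0.0000 0.0000]
Step 1: x=[3.0000 7.0000 10.0000] v=[-2.0000 0.0000 0.0000]
Step 2: x=[2.5000 6.5000 10.0000] v=[-1.0000 -1.0000 0.0000]
Step 3: x=[2.5000 5.7500 9.7500] v=[0.0000 -1.5000 -0.5000]
Step 4: x=[2.6250 5.3750 9.0000] v=[0.2500 -0.7500 -1.5000]
Step 5: x=[2.6250 5.4375 7.9375] v=[0.0000 0.1250 -2.1250]
Step 6: x=[2.5313 5.3438 7.1250] v=[-0.1875 -0.1875 -1.6250]
Max displacement = 1.8750

Answer: 1.8750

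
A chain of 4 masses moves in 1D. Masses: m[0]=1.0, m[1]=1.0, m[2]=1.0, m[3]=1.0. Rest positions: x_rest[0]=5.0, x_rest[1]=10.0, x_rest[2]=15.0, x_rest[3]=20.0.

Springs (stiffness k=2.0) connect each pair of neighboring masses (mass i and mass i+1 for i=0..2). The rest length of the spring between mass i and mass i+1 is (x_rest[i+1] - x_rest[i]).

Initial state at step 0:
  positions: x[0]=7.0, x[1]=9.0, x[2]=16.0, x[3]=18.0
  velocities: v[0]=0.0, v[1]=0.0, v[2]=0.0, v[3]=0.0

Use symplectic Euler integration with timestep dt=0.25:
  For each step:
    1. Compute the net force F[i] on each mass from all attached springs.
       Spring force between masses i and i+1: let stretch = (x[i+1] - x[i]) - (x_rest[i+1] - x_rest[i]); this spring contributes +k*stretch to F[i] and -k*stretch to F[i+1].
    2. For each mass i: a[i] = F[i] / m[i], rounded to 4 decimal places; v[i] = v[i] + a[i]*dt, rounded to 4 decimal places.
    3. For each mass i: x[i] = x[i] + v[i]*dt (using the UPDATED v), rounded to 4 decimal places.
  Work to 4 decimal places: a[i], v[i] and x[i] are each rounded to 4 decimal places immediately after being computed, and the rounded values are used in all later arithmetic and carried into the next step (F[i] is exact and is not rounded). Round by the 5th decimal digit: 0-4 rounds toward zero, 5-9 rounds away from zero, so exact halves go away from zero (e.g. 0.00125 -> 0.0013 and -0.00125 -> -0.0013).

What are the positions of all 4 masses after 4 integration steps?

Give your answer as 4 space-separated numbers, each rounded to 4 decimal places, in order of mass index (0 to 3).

Answer: 4.7910 11.8272 13.1729 20.2090

Derivation:
Step 0: x=[7.0000 9.0000 16.0000 18.0000] v=[0.0000 0.0000 0.0000 0.0000]
Step 1: x=[6.6250 9.6250 15.3750 18.3750] v=[-1.5000 2.5000 -2.5000 1.5000]
Step 2: x=[6.0000 10.5938 14.4063 19.0000] v=[-2.5000 3.8750 -3.8750 2.5000]
Step 3: x=[5.3242 11.4649 13.5352 19.6758] v=[-2.7031 3.4844 -3.4844 2.7032]
Step 4: x=[4.7910 11.8272 13.1729 20.2090] v=[-2.1328 1.4492 -1.4493 2.1329]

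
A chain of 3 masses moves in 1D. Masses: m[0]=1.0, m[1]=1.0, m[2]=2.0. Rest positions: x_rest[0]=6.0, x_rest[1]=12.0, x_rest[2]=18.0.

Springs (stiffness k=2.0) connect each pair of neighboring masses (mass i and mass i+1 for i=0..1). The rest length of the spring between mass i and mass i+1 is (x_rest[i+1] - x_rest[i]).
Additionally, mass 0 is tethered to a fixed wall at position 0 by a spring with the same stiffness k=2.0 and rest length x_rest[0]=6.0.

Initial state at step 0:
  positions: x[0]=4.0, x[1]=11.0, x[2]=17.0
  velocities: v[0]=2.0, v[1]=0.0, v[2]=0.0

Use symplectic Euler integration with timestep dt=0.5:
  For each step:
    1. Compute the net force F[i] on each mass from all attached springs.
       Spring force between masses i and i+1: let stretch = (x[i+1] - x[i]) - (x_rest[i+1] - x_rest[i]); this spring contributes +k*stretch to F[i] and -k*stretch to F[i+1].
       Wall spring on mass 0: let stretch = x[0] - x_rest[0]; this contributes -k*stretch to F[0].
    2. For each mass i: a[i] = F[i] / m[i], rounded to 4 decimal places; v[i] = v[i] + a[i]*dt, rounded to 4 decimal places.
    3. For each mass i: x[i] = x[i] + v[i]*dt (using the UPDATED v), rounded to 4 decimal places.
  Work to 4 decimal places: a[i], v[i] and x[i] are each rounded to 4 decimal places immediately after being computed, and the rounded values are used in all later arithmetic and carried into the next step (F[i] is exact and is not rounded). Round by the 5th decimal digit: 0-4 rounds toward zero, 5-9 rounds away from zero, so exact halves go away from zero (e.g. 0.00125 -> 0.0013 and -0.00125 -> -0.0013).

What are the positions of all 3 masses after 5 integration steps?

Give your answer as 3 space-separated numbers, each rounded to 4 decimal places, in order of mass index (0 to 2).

Answer: 5.6172 12.1212 18.4669

Derivation:
Step 0: x=[4.0000 11.0000 17.0000] v=[2.0000 0.0000 0.0000]
Step 1: x=[6.5000 10.5000 17.0000] v=[5.0000 -1.0000 0.0000]
Step 2: x=[7.7500 11.2500 16.8750] v=[2.5000 1.5000 -0.2500]
Step 3: x=[6.8750 13.0625 16.8438] v=[-1.7500 3.6250 -0.0625]
Step 4: x=[5.6563 13.6719 17.3673] v=[-2.4375 1.2188 1.0469]
Step 5: x=[5.6172 12.1212 18.4669] v=[-0.0782 -3.1014 2.1992]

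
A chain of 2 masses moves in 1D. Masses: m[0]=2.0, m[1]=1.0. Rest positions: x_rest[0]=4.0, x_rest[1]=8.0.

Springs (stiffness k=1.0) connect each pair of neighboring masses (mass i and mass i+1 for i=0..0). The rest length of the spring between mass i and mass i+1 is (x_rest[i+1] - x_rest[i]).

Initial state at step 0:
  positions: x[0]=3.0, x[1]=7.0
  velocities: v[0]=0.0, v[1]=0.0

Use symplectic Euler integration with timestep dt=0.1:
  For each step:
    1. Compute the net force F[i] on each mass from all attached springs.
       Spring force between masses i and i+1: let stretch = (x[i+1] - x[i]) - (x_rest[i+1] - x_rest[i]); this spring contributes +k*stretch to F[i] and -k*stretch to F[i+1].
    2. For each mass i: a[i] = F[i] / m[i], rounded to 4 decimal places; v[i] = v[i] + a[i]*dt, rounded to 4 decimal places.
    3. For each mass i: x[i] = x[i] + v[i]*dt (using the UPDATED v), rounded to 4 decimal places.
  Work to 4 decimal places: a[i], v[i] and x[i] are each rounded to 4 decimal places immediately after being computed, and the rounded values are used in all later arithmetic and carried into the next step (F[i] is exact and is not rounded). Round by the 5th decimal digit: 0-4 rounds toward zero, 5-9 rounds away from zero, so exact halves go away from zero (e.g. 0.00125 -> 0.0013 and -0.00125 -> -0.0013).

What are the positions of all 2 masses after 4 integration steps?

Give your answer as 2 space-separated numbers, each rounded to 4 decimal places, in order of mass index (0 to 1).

Answer: 3.0000 7.0000

Derivation:
Step 0: x=[3.0000 7.0000] v=[0.0000 0.0000]
Step 1: x=[3.0000 7.0000] v=[0.0000 0.0000]
Step 2: x=[3.0000 7.0000] v=[0.0000 0.0000]
Step 3: x=[3.0000 7.0000] v=[0.0000 0.0000]
Step 4: x=[3.0000 7.0000] v=[0.0000 0.0000]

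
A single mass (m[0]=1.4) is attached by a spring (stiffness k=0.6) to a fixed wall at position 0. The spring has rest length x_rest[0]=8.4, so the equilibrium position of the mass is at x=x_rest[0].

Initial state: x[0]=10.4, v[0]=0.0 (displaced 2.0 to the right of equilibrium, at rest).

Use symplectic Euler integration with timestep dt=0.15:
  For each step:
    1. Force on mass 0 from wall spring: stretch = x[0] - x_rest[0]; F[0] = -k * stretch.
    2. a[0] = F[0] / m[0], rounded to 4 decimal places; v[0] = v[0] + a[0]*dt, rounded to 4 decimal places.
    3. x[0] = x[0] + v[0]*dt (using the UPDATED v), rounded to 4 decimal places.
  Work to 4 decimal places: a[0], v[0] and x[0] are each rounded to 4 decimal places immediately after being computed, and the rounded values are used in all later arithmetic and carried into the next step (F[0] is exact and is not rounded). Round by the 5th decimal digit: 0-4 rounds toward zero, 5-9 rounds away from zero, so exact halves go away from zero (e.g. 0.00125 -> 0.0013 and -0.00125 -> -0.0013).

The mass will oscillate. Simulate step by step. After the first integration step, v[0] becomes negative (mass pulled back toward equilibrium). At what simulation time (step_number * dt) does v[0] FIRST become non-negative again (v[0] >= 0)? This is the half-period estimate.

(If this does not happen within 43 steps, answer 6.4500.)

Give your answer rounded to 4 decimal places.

Answer: 4.8000

Derivation:
Step 0: x=[10.4000] v=[0.0000]
Step 1: x=[10.3807] v=[-0.1286]
Step 2: x=[10.3423] v=[-0.2559]
Step 3: x=[10.2852] v=[-0.3808]
Step 4: x=[10.2099] v=[-0.5020]
Step 5: x=[10.1171] v=[-0.6184]
Step 6: x=[10.0078] v=[-0.7288]
Step 7: x=[9.8830] v=[-0.8322]
Step 8: x=[9.7439] v=[-0.9275]
Step 9: x=[9.5918] v=[-1.0139]
Step 10: x=[9.4282] v=[-1.0905]
Step 11: x=[9.2547] v=[-1.1566]
Step 12: x=[9.0730] v=[-1.2115]
Step 13: x=[8.8848] v=[-1.2548]
Step 14: x=[8.6919] v=[-1.2860]
Step 15: x=[8.4962] v=[-1.3048]
Step 16: x=[8.2996] v=[-1.3110]
Step 17: x=[8.1039] v=[-1.3046]
Step 18: x=[7.9111] v=[-1.2856]
Step 19: x=[7.7230] v=[-1.2542]
Step 20: x=[7.5414] v=[-1.2107]
Step 21: x=[7.3681] v=[-1.1555]
Step 22: x=[7.2047] v=[-1.0892]
Step 23: x=[7.0528] v=[-1.0124]
Step 24: x=[6.9139] v=[-0.9258]
Step 25: x=[6.7894] v=[-0.8303]
Step 26: x=[6.6804] v=[-0.7268]
Step 27: x=[6.5880] v=[-0.6163]
Step 28: x=[6.5130] v=[-0.4998]
Step 29: x=[6.4562] v=[-0.3785]
Step 30: x=[6.4182] v=[-0.2535]
Step 31: x=[6.3993] v=[-0.1261]
Step 32: x=[6.3997] v=[0.0025]
First v>=0 after going negative at step 32, time=4.8000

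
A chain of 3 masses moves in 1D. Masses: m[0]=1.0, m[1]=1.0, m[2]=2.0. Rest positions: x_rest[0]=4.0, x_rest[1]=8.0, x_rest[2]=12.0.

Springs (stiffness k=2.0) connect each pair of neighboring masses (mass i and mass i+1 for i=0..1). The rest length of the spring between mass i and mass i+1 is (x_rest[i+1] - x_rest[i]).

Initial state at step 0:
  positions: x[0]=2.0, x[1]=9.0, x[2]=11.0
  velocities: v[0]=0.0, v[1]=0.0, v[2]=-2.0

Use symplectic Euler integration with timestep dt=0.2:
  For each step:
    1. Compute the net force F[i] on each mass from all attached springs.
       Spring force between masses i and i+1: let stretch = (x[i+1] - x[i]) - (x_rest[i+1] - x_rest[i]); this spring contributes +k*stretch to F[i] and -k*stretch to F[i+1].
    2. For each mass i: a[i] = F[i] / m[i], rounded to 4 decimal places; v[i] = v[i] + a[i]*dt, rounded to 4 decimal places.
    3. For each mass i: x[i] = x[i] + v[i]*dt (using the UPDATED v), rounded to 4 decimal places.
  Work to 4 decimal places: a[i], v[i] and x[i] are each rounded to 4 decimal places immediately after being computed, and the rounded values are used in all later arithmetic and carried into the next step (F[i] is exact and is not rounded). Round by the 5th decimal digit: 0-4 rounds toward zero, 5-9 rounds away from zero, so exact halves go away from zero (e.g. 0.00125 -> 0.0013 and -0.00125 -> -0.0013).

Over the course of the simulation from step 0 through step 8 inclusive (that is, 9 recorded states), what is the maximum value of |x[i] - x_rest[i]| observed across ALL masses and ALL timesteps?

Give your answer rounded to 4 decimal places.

Step 0: x=[2.0000 9.0000 11.0000] v=[0.0000 0.0000 -2.0000]
Step 1: x=[2.2400 8.6000 10.6800] v=[1.2000 -2.0000 -1.6000]
Step 2: x=[2.6688 7.8576 10.4368] v=[2.1440 -3.7120 -1.2160]
Step 3: x=[3.1927 6.9064 10.2504] v=[2.6195 -4.7558 -0.9318]
Step 4: x=[3.6937 5.9257 10.0903] v=[2.5050 -4.9037 -0.8006]
Step 5: x=[4.0533 5.0996 9.9236] v=[1.7978 -4.1307 -0.8335]
Step 6: x=[4.1766 4.5757 9.7239] v=[0.6163 -2.6196 -0.9983]
Step 7: x=[4.0118 4.4317 9.4783] v=[-0.8241 -0.7200 -1.2279]
Step 8: x=[3.5606 4.6578 9.1909] v=[-2.2561 1.1307 -1.4372]
Max displacement = 3.5683

Answer: 3.5683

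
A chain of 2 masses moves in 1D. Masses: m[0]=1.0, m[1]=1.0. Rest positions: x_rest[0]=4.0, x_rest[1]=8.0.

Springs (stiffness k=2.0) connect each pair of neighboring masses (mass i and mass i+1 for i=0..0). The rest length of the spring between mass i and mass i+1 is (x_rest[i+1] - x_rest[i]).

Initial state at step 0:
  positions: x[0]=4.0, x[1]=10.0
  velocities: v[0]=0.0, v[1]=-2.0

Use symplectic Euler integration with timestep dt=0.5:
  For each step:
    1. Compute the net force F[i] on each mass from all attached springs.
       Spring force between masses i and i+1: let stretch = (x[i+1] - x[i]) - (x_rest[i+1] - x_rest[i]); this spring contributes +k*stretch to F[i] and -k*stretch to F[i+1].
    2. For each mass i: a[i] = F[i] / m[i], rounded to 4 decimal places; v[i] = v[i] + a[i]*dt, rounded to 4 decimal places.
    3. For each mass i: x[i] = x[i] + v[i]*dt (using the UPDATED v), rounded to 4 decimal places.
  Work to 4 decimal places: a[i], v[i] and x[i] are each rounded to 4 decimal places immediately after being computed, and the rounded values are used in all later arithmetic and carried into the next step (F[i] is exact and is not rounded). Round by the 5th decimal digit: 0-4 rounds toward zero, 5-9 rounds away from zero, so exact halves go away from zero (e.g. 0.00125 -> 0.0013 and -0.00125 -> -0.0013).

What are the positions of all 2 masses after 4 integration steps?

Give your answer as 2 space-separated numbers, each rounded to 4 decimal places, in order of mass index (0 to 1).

Answer: 2.5000 7.5000

Derivation:
Step 0: x=[4.0000 10.0000] v=[0.0000 -2.0000]
Step 1: x=[5.0000 8.0000] v=[2.0000 -4.0000]
Step 2: x=[5.5000 6.5000] v=[1.0000 -3.0000]
Step 3: x=[4.5000 6.5000] v=[-2.0000 0.0000]
Step 4: x=[2.5000 7.5000] v=[-4.0000 2.0000]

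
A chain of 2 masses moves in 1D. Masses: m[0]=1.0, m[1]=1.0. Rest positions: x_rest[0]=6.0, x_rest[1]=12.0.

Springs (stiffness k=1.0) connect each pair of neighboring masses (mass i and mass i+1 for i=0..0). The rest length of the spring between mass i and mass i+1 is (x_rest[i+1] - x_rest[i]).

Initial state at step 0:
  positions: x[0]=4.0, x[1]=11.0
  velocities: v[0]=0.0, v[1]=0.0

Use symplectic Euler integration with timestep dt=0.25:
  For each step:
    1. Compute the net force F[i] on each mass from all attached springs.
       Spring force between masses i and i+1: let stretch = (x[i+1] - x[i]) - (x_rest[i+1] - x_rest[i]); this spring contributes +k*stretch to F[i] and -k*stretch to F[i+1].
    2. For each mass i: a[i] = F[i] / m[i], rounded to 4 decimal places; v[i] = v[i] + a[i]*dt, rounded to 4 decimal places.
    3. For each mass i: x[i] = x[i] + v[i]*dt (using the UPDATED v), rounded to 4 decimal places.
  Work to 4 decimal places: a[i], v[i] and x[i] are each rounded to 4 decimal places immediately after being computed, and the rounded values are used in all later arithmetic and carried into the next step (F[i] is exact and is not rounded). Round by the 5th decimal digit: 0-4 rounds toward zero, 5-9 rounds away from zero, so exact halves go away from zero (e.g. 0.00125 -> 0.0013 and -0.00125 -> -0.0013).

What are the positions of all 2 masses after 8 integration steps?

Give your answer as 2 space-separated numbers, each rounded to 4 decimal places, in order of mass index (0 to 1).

Answer: 5.0044 9.9958

Derivation:
Step 0: x=[4.0000 11.0000] v=[0.0000 0.0000]
Step 1: x=[4.0625 10.9375] v=[0.2500 -0.2500]
Step 2: x=[4.1797 10.8203] v=[0.4688 -0.4688]
Step 3: x=[4.3370 10.6631] v=[0.6290 -0.6290]
Step 4: x=[4.5146 10.4855] v=[0.7105 -0.7105]
Step 5: x=[4.6904 10.3097] v=[0.7032 -0.7032]
Step 6: x=[4.8424 10.1577] v=[0.6080 -0.6080]
Step 7: x=[4.9516 10.0485] v=[0.4368 -0.4368]
Step 8: x=[5.0044 9.9958] v=[0.2110 -0.2110]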